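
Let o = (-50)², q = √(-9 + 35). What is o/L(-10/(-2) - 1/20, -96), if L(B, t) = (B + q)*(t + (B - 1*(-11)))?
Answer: 99000000/958999 - 20000000*√26/958999 ≈ -3.1078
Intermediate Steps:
q = √26 ≈ 5.0990
o = 2500
L(B, t) = (B + √26)*(11 + B + t) (L(B, t) = (B + √26)*(t + (B - 1*(-11))) = (B + √26)*(t + (B + 11)) = (B + √26)*(t + (11 + B)) = (B + √26)*(11 + B + t))
o/L(-10/(-2) - 1/20, -96) = 2500/((-10/(-2) - 1/20)² + 11*(-10/(-2) - 1/20) + 11*√26 + (-10/(-2) - 1/20)*(-96) + (-10/(-2) - 1/20)*√26 - 96*√26) = 2500/((-10*(-½) - 1*1/20)² + 11*(-10*(-½) - 1*1/20) + 11*√26 + (-10*(-½) - 1*1/20)*(-96) + (-10*(-½) - 1*1/20)*√26 - 96*√26) = 2500/((5 - 1/20)² + 11*(5 - 1/20) + 11*√26 + (5 - 1/20)*(-96) + (5 - 1/20)*√26 - 96*√26) = 2500/((99/20)² + 11*(99/20) + 11*√26 + (99/20)*(-96) + 99*√26/20 - 96*√26) = 2500/(9801/400 + 1089/20 + 11*√26 - 2376/5 + 99*√26/20 - 96*√26) = 2500/(-158499/400 - 1601*√26/20)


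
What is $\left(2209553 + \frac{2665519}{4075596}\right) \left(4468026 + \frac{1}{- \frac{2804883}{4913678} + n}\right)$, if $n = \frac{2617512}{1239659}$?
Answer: $\frac{94398081462601347165533379027928}{9561870579269442861} \approx 9.8724 \cdot 10^{12}$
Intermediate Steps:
$n = \frac{2617512}{1239659}$ ($n = 2617512 \cdot \frac{1}{1239659} = \frac{2617512}{1239659} \approx 2.1115$)
$\left(2209553 + \frac{2665519}{4075596}\right) \left(4468026 + \frac{1}{- \frac{2804883}{4913678} + n}\right) = \left(2209553 + \frac{2665519}{4075596}\right) \left(4468026 + \frac{1}{- \frac{2804883}{4913678} + \frac{2617512}{1239659}}\right) = \frac{9005248034107 \left(4468026 + \frac{1}{\frac{9384512674239}{6091285155802}}\right)}{4075596} = \frac{9005248034107 \left(4468026 + \frac{6091285155802}{9384512674239}\right)}{4075596} = \frac{9005248034107}{4075596} \cdot \frac{41930252717114538016}{9384512674239} = \frac{94398081462601347165533379027928}{9561870579269442861}$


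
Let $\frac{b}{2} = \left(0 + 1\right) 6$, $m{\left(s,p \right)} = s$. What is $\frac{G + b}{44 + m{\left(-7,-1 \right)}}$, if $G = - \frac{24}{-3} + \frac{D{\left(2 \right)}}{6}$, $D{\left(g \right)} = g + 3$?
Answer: $\frac{125}{222} \approx 0.56306$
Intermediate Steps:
$D{\left(g \right)} = 3 + g$
$G = \frac{53}{6}$ ($G = - \frac{24}{-3} + \frac{3 + 2}{6} = \left(-24\right) \left(- \frac{1}{3}\right) + 5 \cdot \frac{1}{6} = 8 + \frac{5}{6} = \frac{53}{6} \approx 8.8333$)
$b = 12$ ($b = 2 \left(0 + 1\right) 6 = 2 \cdot 1 \cdot 6 = 2 \cdot 6 = 12$)
$\frac{G + b}{44 + m{\left(-7,-1 \right)}} = \frac{\frac{53}{6} + 12}{44 - 7} = \frac{125}{6 \cdot 37} = \frac{125}{6} \cdot \frac{1}{37} = \frac{125}{222}$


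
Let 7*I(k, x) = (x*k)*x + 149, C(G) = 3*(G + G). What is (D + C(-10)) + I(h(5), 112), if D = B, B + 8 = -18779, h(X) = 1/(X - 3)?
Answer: -125508/7 ≈ -17930.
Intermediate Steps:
C(G) = 6*G (C(G) = 3*(2*G) = 6*G)
h(X) = 1/(-3 + X)
I(k, x) = 149/7 + k*x²/7 (I(k, x) = ((x*k)*x + 149)/7 = ((k*x)*x + 149)/7 = (k*x² + 149)/7 = (149 + k*x²)/7 = 149/7 + k*x²/7)
B = -18787 (B = -8 - 18779 = -18787)
D = -18787
(D + C(-10)) + I(h(5), 112) = (-18787 + 6*(-10)) + (149/7 + (⅐)*112²/(-3 + 5)) = (-18787 - 60) + (149/7 + (⅐)*12544/2) = -18847 + (149/7 + (⅐)*(½)*12544) = -18847 + (149/7 + 896) = -18847 + 6421/7 = -125508/7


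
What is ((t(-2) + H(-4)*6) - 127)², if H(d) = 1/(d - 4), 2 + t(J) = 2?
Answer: 261121/16 ≈ 16320.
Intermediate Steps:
t(J) = 0 (t(J) = -2 + 2 = 0)
H(d) = 1/(-4 + d)
((t(-2) + H(-4)*6) - 127)² = ((0 + 6/(-4 - 4)) - 127)² = ((0 + 6/(-8)) - 127)² = ((0 - ⅛*6) - 127)² = ((0 - ¾) - 127)² = (-¾ - 127)² = (-511/4)² = 261121/16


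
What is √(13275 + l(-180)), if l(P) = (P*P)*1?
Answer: 15*√203 ≈ 213.72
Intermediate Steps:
l(P) = P² (l(P) = P²*1 = P²)
√(13275 + l(-180)) = √(13275 + (-180)²) = √(13275 + 32400) = √45675 = 15*√203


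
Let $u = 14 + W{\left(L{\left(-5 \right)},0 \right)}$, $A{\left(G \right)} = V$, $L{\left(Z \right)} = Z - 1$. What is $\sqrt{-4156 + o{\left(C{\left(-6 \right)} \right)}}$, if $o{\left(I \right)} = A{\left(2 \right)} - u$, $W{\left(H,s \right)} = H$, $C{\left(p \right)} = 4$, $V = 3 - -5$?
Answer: $2 i \sqrt{1039} \approx 64.467 i$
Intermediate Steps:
$L{\left(Z \right)} = -1 + Z$
$V = 8$ ($V = 3 + 5 = 8$)
$A{\left(G \right)} = 8$
$u = 8$ ($u = 14 - 6 = 8$)
$o{\left(I \right)} = 0$ ($o{\left(I \right)} = 8 - 8 = 0$)
$\sqrt{-4156 + o{\left(C{\left(-6 \right)} \right)}} = \sqrt{-4156 + 0} = \sqrt{-4156} = 2 i \sqrt{1039}$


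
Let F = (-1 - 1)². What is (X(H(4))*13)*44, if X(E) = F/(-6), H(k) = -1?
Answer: -1144/3 ≈ -381.33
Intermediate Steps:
F = 4 (F = (-2)² = 4)
X(E) = -⅔ (X(E) = 4/(-6) = 4*(-⅙) = -⅔)
(X(H(4))*13)*44 = -⅔*13*44 = -26/3*44 = -1144/3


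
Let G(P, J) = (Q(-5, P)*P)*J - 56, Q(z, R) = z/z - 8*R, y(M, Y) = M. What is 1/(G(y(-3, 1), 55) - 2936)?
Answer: -1/7117 ≈ -0.00014051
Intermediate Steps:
Q(z, R) = 1 - 8*R
G(P, J) = -56 + J*P*(1 - 8*P) (G(P, J) = ((1 - 8*P)*P)*J - 56 = (P*(1 - 8*P))*J - 56 = J*P*(1 - 8*P) - 56 = -56 + J*P*(1 - 8*P))
1/(G(y(-3, 1), 55) - 2936) = 1/((-56 - 1*55*(-3)*(-1 + 8*(-3))) - 2936) = 1/((-56 - 1*55*(-3)*(-1 - 24)) - 2936) = 1/((-56 - 1*55*(-3)*(-25)) - 2936) = 1/((-56 - 4125) - 2936) = 1/(-4181 - 2936) = 1/(-7117) = -1/7117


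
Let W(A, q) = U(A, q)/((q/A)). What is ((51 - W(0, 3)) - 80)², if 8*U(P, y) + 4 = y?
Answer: 841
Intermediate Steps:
U(P, y) = -½ + y/8
W(A, q) = A*(-½ + q/8)/q (W(A, q) = (-½ + q/8)/((q/A)) = (-½ + q/8)*(A/q) = A*(-½ + q/8)/q)
((51 - W(0, 3)) - 80)² = ((51 - 0*(-4 + 3)/(8*3)) - 80)² = ((51 - 0*(-1)/(8*3)) - 80)² = ((51 - 1*0) - 80)² = ((51 + 0) - 80)² = (51 - 80)² = (-29)² = 841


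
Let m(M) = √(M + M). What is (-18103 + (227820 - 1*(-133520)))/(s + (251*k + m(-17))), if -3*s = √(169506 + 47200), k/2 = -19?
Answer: -1029711/(28614 + √216706 - 3*I*√34) ≈ -35.41 - 0.021301*I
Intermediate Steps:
k = -38 (k = 2*(-19) = -38)
m(M) = √2*√M (m(M) = √(2*M) = √2*√M)
s = -√216706/3 (s = -√(169506 + 47200)/3 = -√216706/3 ≈ -155.17)
(-18103 + (227820 - 1*(-133520)))/(s + (251*k + m(-17))) = (-18103 + (227820 - 1*(-133520)))/(-√216706/3 + (251*(-38) + √2*√(-17))) = (-18103 + (227820 + 133520))/(-√216706/3 + (-9538 + √2*(I*√17))) = (-18103 + 361340)/(-√216706/3 + (-9538 + I*√34)) = 343237/(-9538 - √216706/3 + I*√34)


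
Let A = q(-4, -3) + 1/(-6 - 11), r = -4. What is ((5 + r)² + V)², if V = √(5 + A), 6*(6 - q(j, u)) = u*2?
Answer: (17 + √3451)²/289 ≈ 19.852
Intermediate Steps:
q(j, u) = 6 - u/3 (q(j, u) = 6 - u*2/6 = 6 - u/3)
A = 118/17 (A = (6 - ⅓*(-3)) + 1/(-6 - 11) = (6 + 1) + 1/(-17) = 7 - 1/17 = 118/17 ≈ 6.9412)
V = √3451/17 (V = √(5 + 118/17) = √(203/17) = √3451/17 ≈ 3.4556)
((5 + r)² + V)² = ((5 - 4)² + √3451/17)² = (1² + √3451/17)² = (1 + √3451/17)²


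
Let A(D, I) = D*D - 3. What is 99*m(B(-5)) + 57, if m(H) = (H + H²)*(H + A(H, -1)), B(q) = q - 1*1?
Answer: 80247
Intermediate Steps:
A(D, I) = -3 + D² (A(D, I) = D² - 3 = -3 + D²)
B(q) = -1 + q (B(q) = q - 1 = -1 + q)
m(H) = (H + H²)*(-3 + H + H²) (m(H) = (H + H²)*(H + (-3 + H²)) = (H + H²)*(-3 + H + H²))
99*m(B(-5)) + 57 = 99*((-1 - 5)*(-3 + (-1 - 5)³ - 2*(-1 - 5) + 2*(-1 - 5)²)) + 57 = 99*(-6*(-3 + (-6)³ - 2*(-6) + 2*(-6)²)) + 57 = 99*(-6*(-3 - 216 + 12 + 2*36)) + 57 = 99*(-6*(-3 - 216 + 12 + 72)) + 57 = 99*(-6*(-135)) + 57 = 99*810 + 57 = 80190 + 57 = 80247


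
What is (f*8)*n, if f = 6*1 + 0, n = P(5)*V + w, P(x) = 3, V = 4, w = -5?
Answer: 336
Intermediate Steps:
n = 7 (n = 3*4 - 5 = 12 - 5 = 7)
f = 6 (f = 6 + 0 = 6)
(f*8)*n = (6*8)*7 = 48*7 = 336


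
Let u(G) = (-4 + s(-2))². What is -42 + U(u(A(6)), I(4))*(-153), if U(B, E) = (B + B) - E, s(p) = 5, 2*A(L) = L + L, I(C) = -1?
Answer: -501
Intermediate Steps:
A(L) = L (A(L) = (L + L)/2 = (2*L)/2 = L)
u(G) = 1 (u(G) = (-4 + 5)² = 1² = 1)
U(B, E) = -E + 2*B (U(B, E) = 2*B - E = -E + 2*B)
-42 + U(u(A(6)), I(4))*(-153) = -42 + (-1*(-1) + 2*1)*(-153) = -42 + (1 + 2)*(-153) = -42 + 3*(-153) = -42 - 459 = -501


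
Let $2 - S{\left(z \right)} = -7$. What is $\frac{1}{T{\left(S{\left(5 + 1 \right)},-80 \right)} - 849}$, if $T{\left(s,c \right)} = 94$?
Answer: $- \frac{1}{755} \approx -0.0013245$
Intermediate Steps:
$S{\left(z \right)} = 9$ ($S{\left(z \right)} = 2 - -7 = 2 + 7 = 9$)
$\frac{1}{T{\left(S{\left(5 + 1 \right)},-80 \right)} - 849} = \frac{1}{94 - 849} = \frac{1}{-755} = - \frac{1}{755}$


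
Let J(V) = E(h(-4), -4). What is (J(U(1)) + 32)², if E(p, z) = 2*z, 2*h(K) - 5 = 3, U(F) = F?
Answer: 576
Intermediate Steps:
h(K) = 4 (h(K) = 5/2 + (½)*3 = 5/2 + 3/2 = 4)
J(V) = -8 (J(V) = 2*(-4) = -8)
(J(U(1)) + 32)² = (-8 + 32)² = 24² = 576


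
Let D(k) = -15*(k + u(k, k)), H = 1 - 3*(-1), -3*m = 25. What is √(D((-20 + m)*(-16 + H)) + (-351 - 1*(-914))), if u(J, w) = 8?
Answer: I*√4657 ≈ 68.242*I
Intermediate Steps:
m = -25/3 (m = -⅓*25 = -25/3 ≈ -8.3333)
H = 4 (H = 1 + 3 = 4)
D(k) = -120 - 15*k (D(k) = -15*(k + 8) = -15*(8 + k) = -120 - 15*k)
√(D((-20 + m)*(-16 + H)) + (-351 - 1*(-914))) = √((-120 - 15*(-20 - 25/3)*(-16 + 4)) + (-351 - 1*(-914))) = √((-120 - (-425)*(-12)) + (-351 + 914)) = √((-120 - 15*340) + 563) = √((-120 - 5100) + 563) = √(-5220 + 563) = √(-4657) = I*√4657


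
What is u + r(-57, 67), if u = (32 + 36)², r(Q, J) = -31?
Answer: 4593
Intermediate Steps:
u = 4624 (u = 68² = 4624)
u + r(-57, 67) = 4624 - 31 = 4593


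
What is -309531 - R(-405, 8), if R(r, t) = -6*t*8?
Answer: -309147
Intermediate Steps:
R(r, t) = -48*t
-309531 - R(-405, 8) = -309531 - (-48)*8 = -309531 - 1*(-384) = -309531 + 384 = -309147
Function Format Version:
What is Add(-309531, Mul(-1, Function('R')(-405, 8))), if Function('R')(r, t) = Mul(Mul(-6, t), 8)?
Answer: -309147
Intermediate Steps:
Function('R')(r, t) = Mul(-48, t)
Add(-309531, Mul(-1, Function('R')(-405, 8))) = Add(-309531, Mul(-1, Mul(-48, 8))) = Add(-309531, Mul(-1, -384)) = Add(-309531, 384) = -309147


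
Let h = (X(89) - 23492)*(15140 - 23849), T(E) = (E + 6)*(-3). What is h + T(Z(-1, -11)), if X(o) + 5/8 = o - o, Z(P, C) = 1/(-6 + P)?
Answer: 11457446199/56 ≈ 2.0460e+8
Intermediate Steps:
T(E) = -18 - 3*E (T(E) = (6 + E)*(-3) = -18 - 3*E)
X(o) = -5/8 (X(o) = -5/8 + (o - o) = -5/8 + 0 = -5/8)
h = 1636778169/8 (h = (-5/8 - 23492)*(15140 - 23849) = -187941/8*(-8709) = 1636778169/8 ≈ 2.0460e+8)
h + T(Z(-1, -11)) = 1636778169/8 + (-18 - 3/(-6 - 1)) = 1636778169/8 + (-18 - 3/(-7)) = 1636778169/8 + (-18 - 3*(-⅐)) = 1636778169/8 + (-18 + 3/7) = 1636778169/8 - 123/7 = 11457446199/56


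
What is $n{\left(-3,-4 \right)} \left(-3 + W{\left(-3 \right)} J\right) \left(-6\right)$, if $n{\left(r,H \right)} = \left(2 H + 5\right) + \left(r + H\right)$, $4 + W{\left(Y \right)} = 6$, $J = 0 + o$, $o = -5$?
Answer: $-780$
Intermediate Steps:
$J = -5$ ($J = 0 - 5 = -5$)
$W{\left(Y \right)} = 2$ ($W{\left(Y \right)} = -4 + 6 = 2$)
$n{\left(r,H \right)} = 5 + r + 3 H$ ($n{\left(r,H \right)} = \left(5 + 2 H\right) + \left(H + r\right) = 5 + r + 3 H$)
$n{\left(-3,-4 \right)} \left(-3 + W{\left(-3 \right)} J\right) \left(-6\right) = \left(5 - 3 + 3 \left(-4\right)\right) \left(-3 + 2 \left(-5\right)\right) \left(-6\right) = \left(5 - 3 - 12\right) \left(-3 - 10\right) \left(-6\right) = \left(-10\right) \left(-13\right) \left(-6\right) = 130 \left(-6\right) = -780$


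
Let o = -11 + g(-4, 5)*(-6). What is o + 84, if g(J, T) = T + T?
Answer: 13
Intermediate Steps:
g(J, T) = 2*T
o = -71 (o = -11 + (2*5)*(-6) = -11 + 10*(-6) = -11 - 60 = -71)
o + 84 = -71 + 84 = 13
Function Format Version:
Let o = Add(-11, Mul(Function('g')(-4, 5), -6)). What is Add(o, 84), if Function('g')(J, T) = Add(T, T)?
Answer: 13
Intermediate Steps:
Function('g')(J, T) = Mul(2, T)
o = -71 (o = Add(-11, Mul(Mul(2, 5), -6)) = Add(-11, Mul(10, -6)) = Add(-11, -60) = -71)
Add(o, 84) = Add(-71, 84) = 13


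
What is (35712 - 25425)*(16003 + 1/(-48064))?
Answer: 7912433180817/48064 ≈ 1.6462e+8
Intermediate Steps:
(35712 - 25425)*(16003 + 1/(-48064)) = 10287*(16003 - 1/48064) = 10287*(769168191/48064) = 7912433180817/48064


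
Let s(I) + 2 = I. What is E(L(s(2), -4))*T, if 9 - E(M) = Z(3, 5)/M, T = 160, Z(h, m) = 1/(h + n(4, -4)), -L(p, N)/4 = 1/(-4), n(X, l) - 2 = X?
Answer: 12800/9 ≈ 1422.2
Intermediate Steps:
s(I) = -2 + I
n(X, l) = 2 + X
L(p, N) = 1 (L(p, N) = -4/(-4) = -4*(-1/4) = 1)
Z(h, m) = 1/(6 + h) (Z(h, m) = 1/(h + (2 + 4)) = 1/(h + 6) = 1/(6 + h))
E(M) = 9 - 1/(9*M) (E(M) = 9 - 1/((6 + 3)*M) = 9 - 1/(9*M))
E(L(s(2), -4))*T = (9 - 1/9/1)*160 = (9 - 1/9*1)*160 = (9 - 1/9)*160 = (80/9)*160 = 12800/9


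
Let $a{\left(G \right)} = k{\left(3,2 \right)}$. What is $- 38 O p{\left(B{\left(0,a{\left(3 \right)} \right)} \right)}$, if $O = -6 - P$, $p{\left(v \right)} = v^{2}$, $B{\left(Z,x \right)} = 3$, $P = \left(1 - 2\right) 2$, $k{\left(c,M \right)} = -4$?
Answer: $1368$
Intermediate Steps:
$P = -2$ ($P = \left(-1\right) 2 = -2$)
$a{\left(G \right)} = -4$
$O = -4$ ($O = -6 - -2 = -6 + 2 = -4$)
$- 38 O p{\left(B{\left(0,a{\left(3 \right)} \right)} \right)} = \left(-38\right) \left(-4\right) 3^{2} = 152 \cdot 9 = 1368$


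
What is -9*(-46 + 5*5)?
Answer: 189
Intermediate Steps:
-9*(-46 + 5*5) = -9*(-46 + 25) = -9*(-21) = 189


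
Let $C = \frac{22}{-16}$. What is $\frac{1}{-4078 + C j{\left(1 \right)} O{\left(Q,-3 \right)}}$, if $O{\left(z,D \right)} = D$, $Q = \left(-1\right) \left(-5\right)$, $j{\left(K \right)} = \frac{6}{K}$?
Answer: $- \frac{4}{16213} \approx -0.00024672$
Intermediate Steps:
$Q = 5$
$C = - \frac{11}{8}$ ($C = 22 \left(- \frac{1}{16}\right) = - \frac{11}{8} \approx -1.375$)
$\frac{1}{-4078 + C j{\left(1 \right)} O{\left(Q,-3 \right)}} = \frac{1}{-4078 + - \frac{11 \cdot \frac{6}{1}}{8} \left(-3\right)} = \frac{1}{-4078 + - \frac{11 \cdot 6 \cdot 1}{8} \left(-3\right)} = \frac{1}{-4078 + \left(- \frac{11}{8}\right) 6 \left(-3\right)} = \frac{1}{-4078 - - \frac{99}{4}} = \frac{1}{-4078 + \frac{99}{4}} = \frac{1}{- \frac{16213}{4}} = - \frac{4}{16213}$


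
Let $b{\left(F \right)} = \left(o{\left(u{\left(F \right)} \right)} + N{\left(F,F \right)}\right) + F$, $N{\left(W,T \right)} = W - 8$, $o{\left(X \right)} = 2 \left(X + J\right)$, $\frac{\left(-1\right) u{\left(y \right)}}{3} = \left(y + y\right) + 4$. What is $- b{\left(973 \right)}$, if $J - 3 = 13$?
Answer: $9730$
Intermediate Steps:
$J = 16$ ($J = 3 + 13 = 16$)
$u{\left(y \right)} = -12 - 6 y$ ($u{\left(y \right)} = - 3 \left(\left(y + y\right) + 4\right) = - 3 \left(2 y + 4\right) = - 3 \left(4 + 2 y\right) = -12 - 6 y$)
$o{\left(X \right)} = 32 + 2 X$ ($o{\left(X \right)} = 2 \left(X + 16\right) = 2 \left(16 + X\right) = 32 + 2 X$)
$N{\left(W,T \right)} = -8 + W$ ($N{\left(W,T \right)} = W - 8 = -8 + W$)
$b{\left(F \right)} = - 10 F$ ($b{\left(F \right)} = \left(\left(32 + 2 \left(-12 - 6 F\right)\right) + \left(-8 + F\right)\right) + F = \left(\left(32 - \left(24 + 12 F\right)\right) + \left(-8 + F\right)\right) + F = \left(\left(8 - 12 F\right) + \left(-8 + F\right)\right) + F = - 11 F + F = - 10 F$)
$- b{\left(973 \right)} = - \left(-10\right) 973 = \left(-1\right) \left(-9730\right) = 9730$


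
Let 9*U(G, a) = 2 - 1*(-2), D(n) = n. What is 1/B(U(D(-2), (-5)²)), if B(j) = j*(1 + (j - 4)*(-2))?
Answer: 81/292 ≈ 0.27740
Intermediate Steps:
U(G, a) = 4/9 (U(G, a) = (2 - 1*(-2))/9 = (2 + 2)/9 = (⅑)*4 = 4/9)
B(j) = j*(9 - 2*j) (B(j) = j*(1 + (-4 + j)*(-2)) = j*(1 + (8 - 2*j)) = j*(9 - 2*j))
1/B(U(D(-2), (-5)²)) = 1/(4*(9 - 2*4/9)/9) = 1/(4*(9 - 8/9)/9) = 1/((4/9)*(73/9)) = 1/(292/81) = 81/292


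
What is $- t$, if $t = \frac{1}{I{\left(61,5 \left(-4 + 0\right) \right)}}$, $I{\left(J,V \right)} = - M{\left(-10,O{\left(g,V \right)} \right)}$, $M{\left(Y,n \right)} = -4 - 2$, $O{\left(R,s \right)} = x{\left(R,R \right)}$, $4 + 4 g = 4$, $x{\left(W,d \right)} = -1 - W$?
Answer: $- \frac{1}{6} \approx -0.16667$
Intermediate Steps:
$g = 0$ ($g = -1 + \frac{1}{4} \cdot 4 = -1 + 1 = 0$)
$O{\left(R,s \right)} = -1 - R$
$M{\left(Y,n \right)} = -6$ ($M{\left(Y,n \right)} = -4 - 2 = -6$)
$I{\left(J,V \right)} = 6$ ($I{\left(J,V \right)} = \left(-1\right) \left(-6\right) = 6$)
$t = \frac{1}{6} \approx 0.16667$
$- t = \left(-1\right) \frac{1}{6} = - \frac{1}{6}$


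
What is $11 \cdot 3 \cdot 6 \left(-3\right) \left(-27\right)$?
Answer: $16038$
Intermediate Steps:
$11 \cdot 3 \cdot 6 \left(-3\right) \left(-27\right) = 11 \cdot 18 \left(-3\right) \left(-27\right) = 11 \left(-54\right) \left(-27\right) = \left(-594\right) \left(-27\right) = 16038$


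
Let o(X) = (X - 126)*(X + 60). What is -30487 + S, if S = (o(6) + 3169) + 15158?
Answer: -20080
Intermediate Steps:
o(X) = (-126 + X)*(60 + X)
S = 10407 (S = ((-7560 + 6² - 66*6) + 3169) + 15158 = ((-7560 + 36 - 396) + 3169) + 15158 = (-7920 + 3169) + 15158 = -4751 + 15158 = 10407)
-30487 + S = -30487 + 10407 = -20080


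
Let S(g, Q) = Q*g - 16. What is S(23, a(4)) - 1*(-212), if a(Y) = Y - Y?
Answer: 196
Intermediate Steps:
a(Y) = 0
S(g, Q) = -16 + Q*g
S(23, a(4)) - 1*(-212) = (-16 + 0*23) - 1*(-212) = (-16 + 0) + 212 = -16 + 212 = 196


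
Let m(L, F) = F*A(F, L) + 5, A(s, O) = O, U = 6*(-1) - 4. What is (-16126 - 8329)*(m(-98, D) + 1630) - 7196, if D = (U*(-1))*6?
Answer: 103804279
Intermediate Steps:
U = -10 (U = -6 - 4 = -10)
D = 60 (D = -10*(-1)*6 = 10*6 = 60)
m(L, F) = 5 + F*L (m(L, F) = F*L + 5 = 5 + F*L)
(-16126 - 8329)*(m(-98, D) + 1630) - 7196 = (-16126 - 8329)*((5 + 60*(-98)) + 1630) - 7196 = -24455*((5 - 5880) + 1630) - 7196 = -24455*(-5875 + 1630) - 7196 = -24455*(-4245) - 7196 = 103811475 - 7196 = 103804279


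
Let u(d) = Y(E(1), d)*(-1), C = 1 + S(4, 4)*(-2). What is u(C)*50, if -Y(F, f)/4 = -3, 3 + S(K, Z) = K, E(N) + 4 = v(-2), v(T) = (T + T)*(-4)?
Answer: -600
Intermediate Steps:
v(T) = -8*T (v(T) = (2*T)*(-4) = -8*T)
E(N) = 12 (E(N) = -4 - 8*(-2) = -4 + 16 = 12)
S(K, Z) = -3 + K
Y(F, f) = 12 (Y(F, f) = -4*(-3) = 12)
C = -1 (C = 1 + (-3 + 4)*(-2) = 1 + 1*(-2) = 1 - 2 = -1)
u(d) = -12 (u(d) = 12*(-1) = -12)
u(C)*50 = -12*50 = -600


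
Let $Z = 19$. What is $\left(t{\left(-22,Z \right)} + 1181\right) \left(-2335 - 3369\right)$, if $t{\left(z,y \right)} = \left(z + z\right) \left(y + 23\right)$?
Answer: $3804568$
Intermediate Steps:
$t{\left(z,y \right)} = 2 z \left(23 + y\right)$
$\left(t{\left(-22,Z \right)} + 1181\right) \left(-2335 - 3369\right) = \left(2 \left(-22\right) \left(23 + 19\right) + 1181\right) \left(-2335 - 3369\right) = \left(2 \left(-22\right) 42 + 1181\right) \left(-5704\right) = \left(-1848 + 1181\right) \left(-5704\right) = \left(-667\right) \left(-5704\right) = 3804568$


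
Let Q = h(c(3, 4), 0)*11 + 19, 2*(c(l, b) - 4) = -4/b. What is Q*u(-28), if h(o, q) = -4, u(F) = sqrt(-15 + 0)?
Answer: -25*I*sqrt(15) ≈ -96.825*I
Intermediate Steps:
u(F) = I*sqrt(15) (u(F) = sqrt(-15) = I*sqrt(15))
c(l, b) = 4 - 2/b (c(l, b) = 4 + (-4/b)/2 = 4 - 2/b)
Q = -25 (Q = -4*11 + 19 = -44 + 19 = -25)
Q*u(-28) = -25*I*sqrt(15)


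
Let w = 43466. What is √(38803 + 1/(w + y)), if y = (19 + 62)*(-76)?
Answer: √54015176825610/37310 ≈ 196.98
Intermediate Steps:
y = -6156 (y = 81*(-76) = -6156)
√(38803 + 1/(w + y)) = √(38803 + 1/(43466 - 6156)) = √(38803 + 1/37310) = √(1447739931/37310) = √54015176825610/37310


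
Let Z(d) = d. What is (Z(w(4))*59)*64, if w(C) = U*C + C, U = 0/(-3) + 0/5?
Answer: 15104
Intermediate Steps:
U = 0 (U = 0*(-⅓) + 0*(⅕) = 0 + 0 = 0)
w(C) = C (w(C) = 0*C + C = 0 + C = C)
(Z(w(4))*59)*64 = (4*59)*64 = 236*64 = 15104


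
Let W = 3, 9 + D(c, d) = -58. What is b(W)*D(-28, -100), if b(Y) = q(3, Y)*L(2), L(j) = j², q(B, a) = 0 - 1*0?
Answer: 0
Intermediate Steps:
q(B, a) = 0 (q(B, a) = 0 + 0 = 0)
D(c, d) = -67 (D(c, d) = -9 - 58 = -67)
b(Y) = 0 (b(Y) = 0*2² = 0*4 = 0)
b(W)*D(-28, -100) = 0*(-67) = 0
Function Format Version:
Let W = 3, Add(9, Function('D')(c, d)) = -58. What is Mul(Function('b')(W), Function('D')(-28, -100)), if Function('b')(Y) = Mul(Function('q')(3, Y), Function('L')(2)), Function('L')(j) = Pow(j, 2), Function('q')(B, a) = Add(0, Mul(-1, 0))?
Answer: 0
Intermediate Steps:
Function('q')(B, a) = 0 (Function('q')(B, a) = Add(0, 0) = 0)
Function('D')(c, d) = -67 (Function('D')(c, d) = Add(-9, -58) = -67)
Function('b')(Y) = 0 (Function('b')(Y) = Mul(0, Pow(2, 2)) = Mul(0, 4) = 0)
Mul(Function('b')(W), Function('D')(-28, -100)) = Mul(0, -67) = 0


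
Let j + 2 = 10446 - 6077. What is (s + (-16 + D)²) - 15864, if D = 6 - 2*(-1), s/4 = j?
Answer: 1668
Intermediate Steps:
j = 4367 (j = -2 + (10446 - 6077) = -2 + 4369 = 4367)
s = 17468 (s = 4*4367 = 17468)
D = 8 (D = 6 + 2 = 8)
(s + (-16 + D)²) - 15864 = (17468 + (-16 + 8)²) - 15864 = (17468 + (-8)²) - 15864 = (17468 + 64) - 15864 = 17532 - 15864 = 1668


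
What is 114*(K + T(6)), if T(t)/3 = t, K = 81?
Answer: 11286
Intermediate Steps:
T(t) = 3*t
114*(K + T(6)) = 114*(81 + 3*6) = 114*(81 + 18) = 114*99 = 11286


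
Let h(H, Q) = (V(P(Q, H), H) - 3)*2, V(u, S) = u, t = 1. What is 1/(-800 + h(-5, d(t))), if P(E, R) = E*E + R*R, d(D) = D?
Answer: -1/754 ≈ -0.0013263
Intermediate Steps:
P(E, R) = E² + R²
h(H, Q) = -6 + 2*H² + 2*Q² (h(H, Q) = ((Q² + H²) - 3)*2 = ((H² + Q²) - 3)*2 = (-3 + H² + Q²)*2 = -6 + 2*H² + 2*Q²)
1/(-800 + h(-5, d(t))) = 1/(-800 + (-6 + 2*(-5)² + 2*1²)) = 1/(-800 + (-6 + 2*25 + 2*1)) = 1/(-800 + (-6 + 50 + 2)) = 1/(-800 + 46) = 1/(-754) = -1/754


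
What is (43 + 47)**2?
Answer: 8100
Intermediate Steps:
(43 + 47)**2 = 90**2 = 8100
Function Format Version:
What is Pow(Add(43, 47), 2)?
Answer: 8100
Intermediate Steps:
Pow(Add(43, 47), 2) = Pow(90, 2) = 8100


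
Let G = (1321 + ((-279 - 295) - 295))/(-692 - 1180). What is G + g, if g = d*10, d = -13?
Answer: -60953/468 ≈ -130.24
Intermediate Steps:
g = -130 (g = -13*10 = -130)
G = -113/468 (G = (1321 + (-574 - 295))/(-1872) = (1321 - 869)*(-1/1872) = 452*(-1/1872) = -113/468 ≈ -0.24145)
G + g = -113/468 - 130 = -60953/468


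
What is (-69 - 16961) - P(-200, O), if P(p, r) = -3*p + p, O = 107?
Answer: -17430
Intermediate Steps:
P(p, r) = -2*p
(-69 - 16961) - P(-200, O) = (-69 - 16961) - (-2)*(-200) = -17030 - 1*400 = -17030 - 400 = -17430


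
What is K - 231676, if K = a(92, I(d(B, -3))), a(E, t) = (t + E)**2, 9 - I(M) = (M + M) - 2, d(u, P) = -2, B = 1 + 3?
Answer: -220227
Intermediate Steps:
B = 4
I(M) = 11 - 2*M (I(M) = 9 - ((M + M) - 2) = 9 - (2*M - 2) = 9 - (-2 + 2*M) = 9 + (2 - 2*M) = 11 - 2*M)
a(E, t) = (E + t)**2
K = 11449 (K = (92 + (11 - 2*(-2)))**2 = (92 + (11 + 4))**2 = (92 + 15)**2 = 107**2 = 11449)
K - 231676 = 11449 - 231676 = -220227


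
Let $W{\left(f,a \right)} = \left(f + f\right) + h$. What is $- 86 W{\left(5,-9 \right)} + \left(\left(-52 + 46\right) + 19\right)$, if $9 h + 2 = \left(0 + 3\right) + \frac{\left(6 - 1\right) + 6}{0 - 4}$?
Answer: $- \frac{14945}{18} \approx -830.28$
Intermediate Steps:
$h = - \frac{7}{36}$ ($h = - \frac{2}{9} + \frac{\left(0 + 3\right) + \frac{\left(6 - 1\right) + 6}{0 - 4}}{9} = - \frac{2}{9} + \frac{3 + \frac{5 + 6}{-4}}{9} = - \frac{2}{9} + \frac{3 + 11 \left(- \frac{1}{4}\right)}{9} = - \frac{2}{9} + \frac{3 - \frac{11}{4}}{9} = - \frac{2}{9} + \frac{1}{9} \cdot \frac{1}{4} = - \frac{2}{9} + \frac{1}{36} = - \frac{7}{36} \approx -0.19444$)
$W{\left(f,a \right)} = - \frac{7}{36} + 2 f$ ($W{\left(f,a \right)} = \left(f + f\right) - \frac{7}{36} = 2 f - \frac{7}{36} = - \frac{7}{36} + 2 f$)
$- 86 W{\left(5,-9 \right)} + \left(\left(-52 + 46\right) + 19\right) = - 86 \left(- \frac{7}{36} + 2 \cdot 5\right) + \left(\left(-52 + 46\right) + 19\right) = - 86 \left(- \frac{7}{36} + 10\right) + \left(-6 + 19\right) = \left(-86\right) \frac{353}{36} + 13 = - \frac{15179}{18} + 13 = - \frac{14945}{18}$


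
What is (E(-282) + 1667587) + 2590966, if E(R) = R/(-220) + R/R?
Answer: 468441081/110 ≈ 4.2586e+6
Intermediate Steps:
E(R) = 1 - R/220 (E(R) = R*(-1/220) + 1 = -R/220 + 1 = 1 - R/220)
(E(-282) + 1667587) + 2590966 = ((1 - 1/220*(-282)) + 1667587) + 2590966 = ((1 + 141/110) + 1667587) + 2590966 = (251/110 + 1667587) + 2590966 = 183434821/110 + 2590966 = 468441081/110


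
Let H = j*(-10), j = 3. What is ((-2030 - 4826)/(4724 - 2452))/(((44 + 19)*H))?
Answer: 857/536760 ≈ 0.0015966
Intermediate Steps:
H = -30 (H = 3*(-10) = -30)
((-2030 - 4826)/(4724 - 2452))/(((44 + 19)*H)) = ((-2030 - 4826)/(4724 - 2452))/(((44 + 19)*(-30))) = (-6856/2272)/((63*(-30))) = -6856*1/2272/(-1890) = -857/284*(-1/1890) = 857/536760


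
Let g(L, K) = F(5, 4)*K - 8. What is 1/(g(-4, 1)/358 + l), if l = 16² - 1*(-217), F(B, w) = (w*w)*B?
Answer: 179/84703 ≈ 0.0021133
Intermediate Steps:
F(B, w) = B*w² (F(B, w) = w²*B = B*w²)
g(L, K) = -8 + 80*K (g(L, K) = (5*4²)*K - 8 = (5*16)*K - 8 = 80*K - 8 = -8 + 80*K)
l = 473 (l = 256 + 217 = 473)
1/(g(-4, 1)/358 + l) = 1/((-8 + 80*1)/358 + 473) = 1/((-8 + 80)*(1/358) + 473) = 1/(72*(1/358) + 473) = 1/(36/179 + 473) = 1/(84703/179) = 179/84703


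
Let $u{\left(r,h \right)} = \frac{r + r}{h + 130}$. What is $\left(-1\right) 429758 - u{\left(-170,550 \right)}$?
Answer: $- \frac{859515}{2} \approx -4.2976 \cdot 10^{5}$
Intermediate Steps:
$u{\left(r,h \right)} = \frac{2 r}{130 + h}$
$\left(-1\right) 429758 - u{\left(-170,550 \right)} = \left(-1\right) 429758 - 2 \left(-170\right) \frac{1}{130 + 550} = -429758 - 2 \left(-170\right) \frac{1}{680} = -429758 - - \frac{1}{2} = -429758 + \frac{1}{2} = - \frac{859515}{2}$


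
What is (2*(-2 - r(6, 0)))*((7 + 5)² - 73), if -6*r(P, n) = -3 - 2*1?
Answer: -1207/3 ≈ -402.33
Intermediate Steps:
r(P, n) = ⅚ (r(P, n) = -(-3 - 2*1)/6 = -(-3 - 2)/6 = -⅙*(-5) = ⅚)
(2*(-2 - r(6, 0)))*((7 + 5)² - 73) = (2*(-2 - 1*⅚))*((7 + 5)² - 73) = (2*(-2 - ⅚))*(12² - 73) = (2*(-17/6))*(144 - 73) = -17/3*71 = -1207/3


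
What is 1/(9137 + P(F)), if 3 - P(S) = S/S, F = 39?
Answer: 1/9139 ≈ 0.00010942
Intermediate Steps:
P(S) = 2 (P(S) = 3 - S/S = 3 - 1*1 = 3 - 1 = 2)
1/(9137 + P(F)) = 1/(9137 + 2) = 1/9139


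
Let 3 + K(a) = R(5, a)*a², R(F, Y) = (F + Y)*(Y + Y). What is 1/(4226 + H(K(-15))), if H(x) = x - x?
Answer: 1/4226 ≈ 0.00023663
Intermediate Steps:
R(F, Y) = 2*Y*(F + Y) (R(F, Y) = (F + Y)*(2*Y) = 2*Y*(F + Y))
K(a) = -3 + 2*a³*(5 + a) (K(a) = -3 + (2*a*(5 + a))*a² = -3 + 2*a³*(5 + a))
H(x) = 0
1/(4226 + H(K(-15))) = 1/(4226 + 0) = 1/4226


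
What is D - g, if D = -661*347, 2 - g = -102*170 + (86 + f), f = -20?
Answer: -246643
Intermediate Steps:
g = 17276 (g = 2 - (-102*170 + (86 - 20)) = 2 - (-17340 + 66) = 2 - 1*(-17274) = 2 + 17274 = 17276)
D = -229367
D - g = -229367 - 1*17276 = -229367 - 17276 = -246643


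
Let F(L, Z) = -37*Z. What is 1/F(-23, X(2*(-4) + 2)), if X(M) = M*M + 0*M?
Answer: -1/1332 ≈ -0.00075075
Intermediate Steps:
X(M) = M² (X(M) = M² + 0 = M²)
1/F(-23, X(2*(-4) + 2)) = 1/(-37*(2*(-4) + 2)²) = 1/(-37*(-8 + 2)²) = 1/(-37*(-6)²) = 1/(-37*36) = 1/(-1332) = -1/1332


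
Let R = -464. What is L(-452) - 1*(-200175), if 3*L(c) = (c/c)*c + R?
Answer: 599609/3 ≈ 1.9987e+5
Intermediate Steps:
L(c) = -464/3 + c/3 (L(c) = ((c/c)*c - 464)/3 = (1*c - 464)/3 = (c - 464)/3 = (-464 + c)/3 = -464/3 + c/3)
L(-452) - 1*(-200175) = (-464/3 + (1/3)*(-452)) - 1*(-200175) = (-464/3 - 452/3) + 200175 = -916/3 + 200175 = 599609/3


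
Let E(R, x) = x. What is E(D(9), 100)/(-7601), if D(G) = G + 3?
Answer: -100/7601 ≈ -0.013156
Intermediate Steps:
D(G) = 3 + G
E(D(9), 100)/(-7601) = 100/(-7601) = 100*(-1/7601) = -100/7601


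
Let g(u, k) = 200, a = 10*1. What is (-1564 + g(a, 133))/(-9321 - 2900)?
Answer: 124/1111 ≈ 0.11161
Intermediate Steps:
a = 10
(-1564 + g(a, 133))/(-9321 - 2900) = (-1564 + 200)/(-9321 - 2900) = -1364/(-12221) = -1364*(-1/12221) = 124/1111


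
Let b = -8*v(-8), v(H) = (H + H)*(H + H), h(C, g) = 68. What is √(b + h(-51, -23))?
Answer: 6*I*√55 ≈ 44.497*I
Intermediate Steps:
v(H) = 4*H² (v(H) = (2*H)*(2*H) = 4*H²)
b = -2048 (b = -32*(-8)² = -32*64 = -8*256 = -2048)
√(b + h(-51, -23)) = √(-2048 + 68) = √(-1980) = 6*I*√55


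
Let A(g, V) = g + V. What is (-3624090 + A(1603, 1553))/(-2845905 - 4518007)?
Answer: 1810467/3681956 ≈ 0.49171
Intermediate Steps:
A(g, V) = V + g
(-3624090 + A(1603, 1553))/(-2845905 - 4518007) = (-3624090 + (1553 + 1603))/(-2845905 - 4518007) = (-3624090 + 3156)/(-7363912) = -3620934*(-1/7363912) = 1810467/3681956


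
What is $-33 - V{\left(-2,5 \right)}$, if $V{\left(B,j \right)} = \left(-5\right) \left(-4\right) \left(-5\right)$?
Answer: $67$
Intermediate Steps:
$V{\left(B,j \right)} = -100$ ($V{\left(B,j \right)} = 20 \left(-5\right) = -100$)
$-33 - V{\left(-2,5 \right)} = -33 - -100 = -33 + 100 = 67$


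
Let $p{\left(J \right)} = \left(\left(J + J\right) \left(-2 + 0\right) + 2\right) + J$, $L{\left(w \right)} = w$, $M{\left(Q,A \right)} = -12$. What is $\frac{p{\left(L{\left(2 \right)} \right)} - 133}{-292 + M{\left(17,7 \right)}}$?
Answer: $\frac{137}{304} \approx 0.45066$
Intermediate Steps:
$p{\left(J \right)} = 2 - 3 J$ ($p{\left(J \right)} = \left(2 J \left(-2\right) + 2\right) + J = \left(- 4 J + 2\right) + J = \left(2 - 4 J\right) + J = 2 - 3 J$)
$\frac{p{\left(L{\left(2 \right)} \right)} - 133}{-292 + M{\left(17,7 \right)}} = \frac{\left(2 - 6\right) - 133}{-292 - 12} = \frac{\left(2 - 6\right) - 133}{-304} = \left(-4 - 133\right) \left(- \frac{1}{304}\right) = \left(-137\right) \left(- \frac{1}{304}\right) = \frac{137}{304}$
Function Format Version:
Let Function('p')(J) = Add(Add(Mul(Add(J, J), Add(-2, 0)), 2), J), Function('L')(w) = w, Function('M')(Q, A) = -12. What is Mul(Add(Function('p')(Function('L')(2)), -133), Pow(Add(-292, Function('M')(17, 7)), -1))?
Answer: Rational(137, 304) ≈ 0.45066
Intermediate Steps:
Function('p')(J) = Add(2, Mul(-3, J)) (Function('p')(J) = Add(Add(Mul(Mul(2, J), -2), 2), J) = Add(Add(Mul(-4, J), 2), J) = Add(Add(2, Mul(-4, J)), J) = Add(2, Mul(-3, J)))
Mul(Add(Function('p')(Function('L')(2)), -133), Pow(Add(-292, Function('M')(17, 7)), -1)) = Mul(Add(Add(2, Mul(-3, 2)), -133), Pow(Add(-292, -12), -1)) = Mul(Add(Add(2, -6), -133), Pow(-304, -1)) = Mul(Add(-4, -133), Rational(-1, 304)) = Mul(-137, Rational(-1, 304)) = Rational(137, 304)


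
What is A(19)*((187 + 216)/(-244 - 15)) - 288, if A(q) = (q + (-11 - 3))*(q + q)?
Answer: -151162/259 ≈ -583.64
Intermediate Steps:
A(q) = 2*q*(-14 + q) (A(q) = (q - 14)*(2*q) = (-14 + q)*(2*q) = 2*q*(-14 + q))
A(19)*((187 + 216)/(-244 - 15)) - 288 = (2*19*(-14 + 19))*((187 + 216)/(-244 - 15)) - 288 = (2*19*5)*(403/(-259)) - 288 = 190*(403*(-1/259)) - 288 = 190*(-403/259) - 288 = -76570/259 - 288 = -151162/259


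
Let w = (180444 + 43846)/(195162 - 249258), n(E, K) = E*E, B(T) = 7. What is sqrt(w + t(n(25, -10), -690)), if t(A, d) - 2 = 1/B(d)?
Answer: I*sqrt(7477530)/1932 ≈ 1.4154*I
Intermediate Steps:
n(E, K) = E**2
t(A, d) = 15/7 (t(A, d) = 2 + 1/7 = 15/7)
w = -112145/27048 (w = 224290/(-54096) = 224290*(-1/54096) = -112145/27048 ≈ -4.1461)
sqrt(w + t(n(25, -10), -690)) = sqrt(-112145/27048 + 15/7) = sqrt(-54185/27048) = I*sqrt(7477530)/1932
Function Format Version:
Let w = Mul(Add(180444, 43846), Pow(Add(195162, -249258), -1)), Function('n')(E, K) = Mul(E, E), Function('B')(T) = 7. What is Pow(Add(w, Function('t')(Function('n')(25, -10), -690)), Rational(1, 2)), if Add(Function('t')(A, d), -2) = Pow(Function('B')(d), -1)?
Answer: Mul(Rational(1, 1932), I, Pow(7477530, Rational(1, 2))) ≈ Mul(1.4154, I)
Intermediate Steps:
Function('n')(E, K) = Pow(E, 2)
Function('t')(A, d) = Rational(15, 7) (Function('t')(A, d) = Add(2, Pow(7, -1)) = Add(2, Rational(1, 7)) = Rational(15, 7))
w = Rational(-112145, 27048) (w = Mul(224290, Pow(-54096, -1)) = Mul(224290, Rational(-1, 54096)) = Rational(-112145, 27048) ≈ -4.1461)
Pow(Add(w, Function('t')(Function('n')(25, -10), -690)), Rational(1, 2)) = Pow(Add(Rational(-112145, 27048), Rational(15, 7)), Rational(1, 2)) = Pow(Rational(-54185, 27048), Rational(1, 2)) = Mul(Rational(1, 1932), I, Pow(7477530, Rational(1, 2)))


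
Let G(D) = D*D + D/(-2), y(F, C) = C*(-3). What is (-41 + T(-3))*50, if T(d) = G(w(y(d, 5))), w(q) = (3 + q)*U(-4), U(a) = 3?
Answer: 63650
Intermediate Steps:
y(F, C) = -3*C
w(q) = 9 + 3*q (w(q) = (3 + q)*3 = 9 + 3*q)
G(D) = D² - D/2 (G(D) = D² + D*(-½) = D² - D/2)
T(d) = 1314 (T(d) = (9 + 3*(-3*5))*(-½ + (9 + 3*(-3*5))) = (9 + 3*(-15))*(-½ + (9 + 3*(-15))) = (9 - 45)*(-½ + (9 - 45)) = -36*(-½ - 36) = -36*(-73/2) = 1314)
(-41 + T(-3))*50 = (-41 + 1314)*50 = 1273*50 = 63650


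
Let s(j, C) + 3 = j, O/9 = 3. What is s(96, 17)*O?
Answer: 2511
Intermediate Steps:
O = 27 (O = 9*3 = 27)
s(j, C) = -3 + j
s(96, 17)*O = (-3 + 96)*27 = 93*27 = 2511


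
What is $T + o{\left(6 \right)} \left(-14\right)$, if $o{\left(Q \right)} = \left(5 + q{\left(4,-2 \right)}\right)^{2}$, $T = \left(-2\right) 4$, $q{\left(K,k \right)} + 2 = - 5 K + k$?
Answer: $-5062$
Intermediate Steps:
$q{\left(K,k \right)} = -2 + k - 5 K$ ($q{\left(K,k \right)} = -2 - \left(- k + 5 K\right) = -2 + k - 5 K$)
$T = -8$
$o{\left(Q \right)} = 361$ ($o{\left(Q \right)} = \left(5 - 24\right)^{2} = \left(-19\right)^{2} = 361$)
$T + o{\left(6 \right)} \left(-14\right) = -8 + 361 \left(-14\right) = -8 - 5054 = -5062$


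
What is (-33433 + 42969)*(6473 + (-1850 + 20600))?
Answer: 240526528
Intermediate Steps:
(-33433 + 42969)*(6473 + (-1850 + 20600)) = 9536*(6473 + 18750) = 9536*25223 = 240526528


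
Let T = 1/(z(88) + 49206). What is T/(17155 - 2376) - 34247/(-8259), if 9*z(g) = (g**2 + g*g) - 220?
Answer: 231872225870717/55918261828842 ≈ 4.1466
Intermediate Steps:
z(g) = -220/9 + 2*g**2/9 (z(g) = ((g**2 + g*g) - 220)/9 = ((g**2 + g**2) - 220)/9 = (2*g**2 - 220)/9 = (-220 + 2*g**2)/9 = -220/9 + 2*g**2/9)
T = 9/458122 (T = 1/((-220/9 + (2/9)*88**2) + 49206) = 1/((-220/9 + (2/9)*7744) + 49206) = 1/((-220/9 + 15488/9) + 49206) = 1/(15268/9 + 49206) = 1/(458122/9) = 9/458122 ≈ 1.9645e-5)
T/(17155 - 2376) - 34247/(-8259) = 9/(458122*(17155 - 2376)) - 34247/(-8259) = (9/458122)/14779 - 34247*(-1/8259) = (9/458122)*(1/14779) + 34247/8259 = 9/6770585038 + 34247/8259 = 231872225870717/55918261828842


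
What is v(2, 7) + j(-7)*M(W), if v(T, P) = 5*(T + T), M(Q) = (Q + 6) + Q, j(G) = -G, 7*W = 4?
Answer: 70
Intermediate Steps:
W = 4/7 (W = (⅐)*4 = 4/7 ≈ 0.57143)
M(Q) = 6 + 2*Q (M(Q) = (6 + Q) + Q = 6 + 2*Q)
v(T, P) = 10*T (v(T, P) = 5*(2*T) = 10*T)
v(2, 7) + j(-7)*M(W) = 10*2 + (-1*(-7))*(6 + 2*(4/7)) = 20 + 7*(6 + 8/7) = 20 + 7*(50/7) = 20 + 50 = 70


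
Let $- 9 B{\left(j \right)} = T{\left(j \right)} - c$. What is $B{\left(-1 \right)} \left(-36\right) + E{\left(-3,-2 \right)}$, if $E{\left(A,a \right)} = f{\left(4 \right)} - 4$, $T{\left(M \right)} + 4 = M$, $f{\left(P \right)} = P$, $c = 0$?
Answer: $-20$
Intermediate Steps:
$T{\left(M \right)} = -4 + M$
$E{\left(A,a \right)} = 0$ ($E{\left(A,a \right)} = 4 - 4 = 0$)
$B{\left(j \right)} = \frac{4}{9} - \frac{j}{9}$ ($B{\left(j \right)} = - \frac{\left(-4 + j\right) - 0}{9} = - \frac{\left(-4 + j\right) + 0}{9} = - \frac{-4 + j}{9} = \frac{4}{9} - \frac{j}{9}$)
$B{\left(-1 \right)} \left(-36\right) + E{\left(-3,-2 \right)} = \left(\frac{4}{9} - - \frac{1}{9}\right) \left(-36\right) + 0 = \left(\frac{4}{9} + \frac{1}{9}\right) \left(-36\right) + 0 = \frac{5}{9} \left(-36\right) + 0 = -20 + 0 = -20$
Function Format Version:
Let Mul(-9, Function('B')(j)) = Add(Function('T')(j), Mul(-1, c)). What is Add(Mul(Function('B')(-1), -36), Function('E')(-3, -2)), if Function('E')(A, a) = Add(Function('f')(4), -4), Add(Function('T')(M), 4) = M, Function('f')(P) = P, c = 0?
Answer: -20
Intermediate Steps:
Function('T')(M) = Add(-4, M)
Function('E')(A, a) = 0 (Function('E')(A, a) = Add(4, -4) = 0)
Function('B')(j) = Add(Rational(4, 9), Mul(Rational(-1, 9), j)) (Function('B')(j) = Mul(Rational(-1, 9), Add(Add(-4, j), Mul(-1, 0))) = Mul(Rational(-1, 9), Add(Add(-4, j), 0)) = Mul(Rational(-1, 9), Add(-4, j)) = Add(Rational(4, 9), Mul(Rational(-1, 9), j)))
Add(Mul(Function('B')(-1), -36), Function('E')(-3, -2)) = Add(Mul(Add(Rational(4, 9), Mul(Rational(-1, 9), -1)), -36), 0) = Add(Mul(Add(Rational(4, 9), Rational(1, 9)), -36), 0) = Add(Mul(Rational(5, 9), -36), 0) = Add(-20, 0) = -20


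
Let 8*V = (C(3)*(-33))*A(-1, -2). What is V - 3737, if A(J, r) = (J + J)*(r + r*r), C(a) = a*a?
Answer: -7177/2 ≈ -3588.5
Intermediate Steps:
C(a) = a²
A(J, r) = 2*J*(r + r²) (A(J, r) = (2*J)*(r + r²) = 2*J*(r + r²))
V = 297/2 (V = ((3²*(-33))*(2*(-1)*(-2)*(1 - 2)))/8 = ((9*(-33))*(2*(-1)*(-2)*(-1)))/8 = (-297*(-4))/8 = (⅛)*1188 = 297/2 ≈ 148.50)
V - 3737 = 297/2 - 3737 = -7177/2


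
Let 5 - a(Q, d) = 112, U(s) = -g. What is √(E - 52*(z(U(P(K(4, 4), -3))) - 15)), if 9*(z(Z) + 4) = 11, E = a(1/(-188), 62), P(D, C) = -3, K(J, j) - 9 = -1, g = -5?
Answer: √7357/3 ≈ 28.591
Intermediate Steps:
K(J, j) = 8 (K(J, j) = 9 - 1 = 8)
U(s) = 5 (U(s) = -1*(-5) = 5)
a(Q, d) = -107 (a(Q, d) = 5 - 1*112 = 5 - 112 = -107)
E = -107
z(Z) = -25/9 (z(Z) = -4 + (⅑)*11 = -4 + 11/9 = -25/9)
√(E - 52*(z(U(P(K(4, 4), -3))) - 15)) = √(-107 - 52*(-25/9 - 15)) = √(-107 - 52*(-160/9)) = √(-107 + 8320/9) = √(7357/9) = √7357/3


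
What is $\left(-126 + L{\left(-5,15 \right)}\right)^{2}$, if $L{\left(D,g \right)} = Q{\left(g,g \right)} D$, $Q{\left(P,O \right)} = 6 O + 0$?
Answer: $331776$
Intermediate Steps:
$Q{\left(P,O \right)} = 6 O$
$L{\left(D,g \right)} = 6 D g$ ($L{\left(D,g \right)} = 6 g D = 6 D g$)
$\left(-126 + L{\left(-5,15 \right)}\right)^{2} = \left(-126 + 6 \left(-5\right) 15\right)^{2} = \left(-126 - 450\right)^{2} = \left(-576\right)^{2} = 331776$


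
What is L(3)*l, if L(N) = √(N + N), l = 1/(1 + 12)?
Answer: √6/13 ≈ 0.18842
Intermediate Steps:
l = 1/13 ≈ 0.076923
L(N) = √2*√N (L(N) = √(2*N) = √2*√N)
L(3)*l = (√2*√3)*(1/13) = √6*(1/13) = √6/13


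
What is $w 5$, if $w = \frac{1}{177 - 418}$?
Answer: $- \frac{5}{241} \approx -0.020747$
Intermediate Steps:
$w = - \frac{1}{241}$ ($w = \frac{1}{-241} = - \frac{1}{241} \approx -0.0041494$)
$w 5 = \left(- \frac{1}{241}\right) 5 = - \frac{5}{241}$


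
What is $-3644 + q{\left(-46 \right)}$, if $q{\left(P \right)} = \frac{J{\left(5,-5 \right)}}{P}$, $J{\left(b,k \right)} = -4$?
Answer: $- \frac{83810}{23} \approx -3643.9$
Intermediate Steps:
$q{\left(P \right)} = - \frac{4}{P}$
$-3644 + q{\left(-46 \right)} = -3644 - \frac{4}{-46} = -3644 - - \frac{2}{23} = -3644 + \frac{2}{23} = - \frac{83810}{23}$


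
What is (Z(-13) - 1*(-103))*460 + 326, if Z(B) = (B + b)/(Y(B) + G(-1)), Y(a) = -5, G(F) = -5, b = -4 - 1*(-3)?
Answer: 48350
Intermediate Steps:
b = -1 (b = -4 + 3 = -1)
Z(B) = ⅒ - B/10 (Z(B) = (B - 1)/(-5 - 5) = (-1 + B)/(-10) = (-1 + B)*(-⅒) = ⅒ - B/10)
(Z(-13) - 1*(-103))*460 + 326 = ((⅒ - ⅒*(-13)) - 1*(-103))*460 + 326 = ((⅒ + 13/10) + 103)*460 + 326 = (7/5 + 103)*460 + 326 = (522/5)*460 + 326 = 48024 + 326 = 48350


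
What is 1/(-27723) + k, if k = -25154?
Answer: -697344343/27723 ≈ -25154.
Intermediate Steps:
1/(-27723) + k = 1/(-27723) - 25154 = -1/27723 - 25154 = -697344343/27723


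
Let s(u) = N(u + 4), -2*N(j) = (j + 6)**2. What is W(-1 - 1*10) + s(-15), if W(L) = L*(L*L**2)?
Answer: 29257/2 ≈ 14629.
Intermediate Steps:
N(j) = -(6 + j)**2/2 (N(j) = -(j + 6)**2/2 = -(6 + j)**2/2)
s(u) = -(10 + u)**2/2 (s(u) = -(6 + (u + 4))**2/2 = -(6 + (4 + u))**2/2 = -(10 + u)**2/2)
W(L) = L**4 (W(L) = L*L**3 = L**4)
W(-1 - 1*10) + s(-15) = (-1 - 1*10)**4 - (10 - 15)**2/2 = (-1 - 10)**4 - 1/2*(-5)**2 = (-11)**4 - 1/2*25 = 14641 - 25/2 = 29257/2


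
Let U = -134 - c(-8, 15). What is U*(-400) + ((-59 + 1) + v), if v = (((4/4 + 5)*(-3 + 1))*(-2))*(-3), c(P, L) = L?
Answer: 59470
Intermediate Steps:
v = -72 (v = (((4*(¼) + 5)*(-2))*(-2))*(-3) = (((1 + 5)*(-2))*(-2))*(-3) = ((6*(-2))*(-2))*(-3) = -12*(-2)*(-3) = 24*(-3) = -72)
U = -149 (U = -134 - 1*15 = -134 - 15 = -149)
U*(-400) + ((-59 + 1) + v) = -149*(-400) + ((-59 + 1) - 72) = 59600 + (-58 - 72) = 59600 - 130 = 59470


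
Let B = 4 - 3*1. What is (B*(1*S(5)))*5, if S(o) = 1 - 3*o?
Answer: -70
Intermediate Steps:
B = 1 (B = 4 - 3 = 1)
(B*(1*S(5)))*5 = (1*(1*(1 - 3*5)))*5 = (1*(1*(1 - 15)))*5 = (1*(1*(-14)))*5 = (1*(-14))*5 = -14*5 = -70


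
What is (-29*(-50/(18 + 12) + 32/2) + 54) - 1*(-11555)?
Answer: 33580/3 ≈ 11193.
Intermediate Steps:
(-29*(-50/(18 + 12) + 32/2) + 54) - 1*(-11555) = (-29*(-50/30 + 32*(1/2)) + 54) + 11555 = (-29*(-50*1/30 + 16) + 54) + 11555 = (-29*(-5/3 + 16) + 54) + 11555 = (-29*43/3 + 54) + 11555 = (-1247/3 + 54) + 11555 = -1085/3 + 11555 = 33580/3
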